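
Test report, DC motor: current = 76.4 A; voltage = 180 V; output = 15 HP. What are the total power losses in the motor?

2560 W

P_in = V·I = 180×76.4 = 13752 W
P_out = 15×746 = 11190 W
Losses = P_in − P_out = 13752 − 11190 = 2562 W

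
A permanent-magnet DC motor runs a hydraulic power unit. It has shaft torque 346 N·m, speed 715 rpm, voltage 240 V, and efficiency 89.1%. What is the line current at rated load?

121 A

ω = 2π×715/60 = 74.87 rad/s; P_out = τω = 346 × 74.87 = 25905 W
P_in = P_out / η = 25905 / 0.891 = 29074 W
I = P_in / V = 29074 / 240 = 121 A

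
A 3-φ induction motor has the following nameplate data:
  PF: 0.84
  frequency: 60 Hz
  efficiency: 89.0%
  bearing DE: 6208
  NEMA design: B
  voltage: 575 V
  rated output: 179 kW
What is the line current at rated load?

P_out = 179 kW = 179000 W
P_in = P_out / η = 179000 / 0.890 = 201124 W
I_L = P_in / (√3·V_L·cosφ) = 201124 / (1.732 × 575 × 0.84) = 240 A

240 A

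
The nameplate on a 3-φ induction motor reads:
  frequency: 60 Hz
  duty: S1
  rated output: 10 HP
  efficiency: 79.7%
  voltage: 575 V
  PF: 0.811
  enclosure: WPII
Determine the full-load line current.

P_out = 10 × 746 = 7460 W
P_in = P_out / η = 7460 / 0.797 = 9360 W
I_L = P_in / (√3·V_L·cosφ) = 9360 / (1.732 × 575 × 0.811) = 11.6 A

11.6 A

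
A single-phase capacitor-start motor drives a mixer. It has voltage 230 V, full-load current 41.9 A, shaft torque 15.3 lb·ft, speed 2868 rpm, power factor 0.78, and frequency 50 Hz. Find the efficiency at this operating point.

82.9 %

τ = 15.3 lb·ft × 1.356 = 20.75 N·m
ω = 2π × 2868/60 = 300.3 rad/s; P_out = τω = 20.75 × 300.3 = 6231 W
P_in = V·I·cosφ = 230 × 41.9 × 0.78 = 7517 W
η = P_out / P_in = 6231 / 7517 = 0.829 = 82.9%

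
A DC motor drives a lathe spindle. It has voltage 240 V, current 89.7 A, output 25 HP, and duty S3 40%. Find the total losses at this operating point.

2.88 kW

P_in = V·I = 240×89.7 = 21528 W
P_out = 25×746 = 18650 W
Losses = P_in − P_out = 21528 − 18650 = 2878 W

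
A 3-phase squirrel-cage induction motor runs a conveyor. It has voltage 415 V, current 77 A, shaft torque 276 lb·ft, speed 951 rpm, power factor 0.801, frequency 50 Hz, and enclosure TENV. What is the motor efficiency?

τ = 276 lb·ft × 1.356 = 374.3 N·m
ω = 2π × 951/60 = 99.59 rad/s; P_out = τω = 374.3 × 99.59 = 37277 W
P_in = √3·V_L·I_L·cosφ = 1.732 × 415 × 77 × 0.801 = 44332 W
η = P_out / P_in = 37277 / 44332 = 0.841 = 84.1%

84.1 %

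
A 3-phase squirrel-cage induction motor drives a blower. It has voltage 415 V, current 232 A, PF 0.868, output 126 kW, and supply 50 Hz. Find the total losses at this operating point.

P_in = √3·V·I·cosφ = 1.732×415×232×0.868 = 144745 W
P_out = 126000 W
Losses = P_in − P_out = 144745 − 126000 = 18745 W

18.7 kW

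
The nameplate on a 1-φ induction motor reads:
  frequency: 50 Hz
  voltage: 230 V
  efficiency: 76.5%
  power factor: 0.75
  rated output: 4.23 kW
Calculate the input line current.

P_out = 4.23 kW = 4230 W
P_in = P_out / η = 4230 / 0.765 = 5529 W
I = P_in / (V·cosφ) = 5529 / (230 × 0.75) = 32.1 A

32.1 A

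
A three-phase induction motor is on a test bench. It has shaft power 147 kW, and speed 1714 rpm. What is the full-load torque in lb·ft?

ω = 2π × 1714/60 = 179.5 rad/s
τ = P/ω = 147000/179.5 = 818.9 N·m
In lb·ft: 818.9/1.356 = 604 lb·ft

604 lb·ft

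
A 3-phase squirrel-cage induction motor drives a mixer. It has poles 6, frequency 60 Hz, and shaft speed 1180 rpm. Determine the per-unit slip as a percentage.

n_s = 120f/p = 120×60/6 = 1200 rpm
s = (n_s − n)/n_s = (1200 − 1180)/1200 = 0.0167

1.67 %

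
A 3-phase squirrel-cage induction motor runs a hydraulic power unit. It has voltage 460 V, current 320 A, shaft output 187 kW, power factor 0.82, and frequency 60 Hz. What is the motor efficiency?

P_out = 187 kW = 187000 W
P_in = √3·V_L·I_L·cosφ = 1.732 × 460 × 320 × 0.82 = 209059 W
η = P_out / P_in = 187000 / 209059 = 0.894 = 89.4%

89.4 %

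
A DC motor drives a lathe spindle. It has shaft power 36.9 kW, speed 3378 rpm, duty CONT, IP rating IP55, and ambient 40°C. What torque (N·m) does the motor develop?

104 N·m

ω = 2π × 3378/60 = 353.7 rad/s
τ = P/ω = 36900/353.7 = 104 N·m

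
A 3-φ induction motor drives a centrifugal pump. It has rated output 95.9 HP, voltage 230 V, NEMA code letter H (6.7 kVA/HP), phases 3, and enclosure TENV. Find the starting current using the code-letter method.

1610 A

S_LR = 6.7 × 95.9 = 642.53 kVA
I_LR = S_LR/(√3·V_L) = 642530/(1.732×230) = 1610 A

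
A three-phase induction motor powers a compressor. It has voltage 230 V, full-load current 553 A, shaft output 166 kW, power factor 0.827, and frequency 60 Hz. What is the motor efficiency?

91.1 %

P_out = 166 kW = 166000 W
P_in = √3·V_L·I_L·cosφ = 1.732 × 230 × 553 × 0.827 = 182182 W
η = P_out / P_in = 166000 / 182182 = 0.911 = 91.1%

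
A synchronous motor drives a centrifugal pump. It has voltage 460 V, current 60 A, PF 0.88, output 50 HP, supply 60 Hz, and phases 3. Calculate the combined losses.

P_in = √3·V·I·cosφ = 1.732×460×60×0.88 = 42067 W
P_out = 50×746 = 37300 W
Losses = P_in − P_out = 42067 − 37300 = 4767 W

4770 W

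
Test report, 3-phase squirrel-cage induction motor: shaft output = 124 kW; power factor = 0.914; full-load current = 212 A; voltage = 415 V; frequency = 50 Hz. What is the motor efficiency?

P_out = 124 kW = 124000 W
P_in = √3·V_L·I_L·cosφ = 1.732 × 415 × 212 × 0.914 = 139277 W
η = P_out / P_in = 124000 / 139277 = 0.890 = 89.0%

89.0 %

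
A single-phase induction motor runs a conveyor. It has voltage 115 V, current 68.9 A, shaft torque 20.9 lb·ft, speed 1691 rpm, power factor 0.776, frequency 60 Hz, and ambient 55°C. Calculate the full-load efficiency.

81.6 %

τ = 20.9 lb·ft × 1.356 = 28.34 N·m
ω = 2π × 1691/60 = 177.1 rad/s; P_out = τω = 28.34 × 177.1 = 5019 W
P_in = V·I·cosφ = 115 × 68.9 × 0.776 = 6149 W
η = P_out / P_in = 5019 / 6149 = 0.816 = 81.6%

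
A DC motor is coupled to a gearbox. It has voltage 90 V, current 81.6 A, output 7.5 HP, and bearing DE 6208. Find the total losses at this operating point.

P_in = V·I = 90×81.6 = 7344 W
P_out = 7.5×746 = 5595 W
Losses = P_in − P_out = 7344 − 5595 = 1749 W

1750 W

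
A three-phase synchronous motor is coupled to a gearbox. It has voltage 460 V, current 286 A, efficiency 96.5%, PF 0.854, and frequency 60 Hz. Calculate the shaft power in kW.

P_in = √3·V·I·cosφ = 1.732 × 460 × 286 × 0.854 = 194594 W
P_out = η·P_in = 0.965 × 194594 = 187783 W

188 kW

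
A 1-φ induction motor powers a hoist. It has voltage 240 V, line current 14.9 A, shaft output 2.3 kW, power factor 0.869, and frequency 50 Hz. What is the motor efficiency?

P_out = 2.3 kW = 2300 W
P_in = V·I·cosφ = 240 × 14.9 × 0.869 = 3108 W
η = P_out / P_in = 2300 / 3108 = 0.740 = 74.0%

74.0 %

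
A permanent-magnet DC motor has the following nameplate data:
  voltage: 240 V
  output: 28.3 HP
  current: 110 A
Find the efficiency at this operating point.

P_out = 28.3 × 746 = 21112 W
P_in = V·I = 240 × 110 = 26400 W
η = P_out / P_in = 21112 / 26400 = 0.800 = 80.0%

80.0 %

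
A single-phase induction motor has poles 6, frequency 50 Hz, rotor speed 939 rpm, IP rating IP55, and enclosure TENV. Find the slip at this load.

n_s = 120f/p = 120×50/6 = 1000 rpm
s = (n_s − n)/n_s = (1000 − 939)/1000 = 0.0610

6.1 %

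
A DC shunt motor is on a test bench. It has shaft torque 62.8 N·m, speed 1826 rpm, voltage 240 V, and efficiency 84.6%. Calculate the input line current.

ω = 2π×1826/60 = 191.2 rad/s; P_out = τω = 62.8 × 191.2 = 12007 W
P_in = P_out / η = 12007 / 0.846 = 14193 W
I = P_in / V = 14193 / 240 = 59.1 A

59.1 A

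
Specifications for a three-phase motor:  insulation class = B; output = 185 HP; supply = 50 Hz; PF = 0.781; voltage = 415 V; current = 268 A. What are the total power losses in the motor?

12400 W

P_in = √3·V·I·cosφ = 1.732×415×268×0.781 = 150446 W
P_out = 185×746 = 138010 W
Losses = P_in − P_out = 150446 − 138010 = 12436 W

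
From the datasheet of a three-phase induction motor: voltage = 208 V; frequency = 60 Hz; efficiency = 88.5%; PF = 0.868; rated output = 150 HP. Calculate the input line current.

404 A

P_out = 150 × 746 = 111900 W
P_in = P_out / η = 111900 / 0.885 = 126441 W
I_L = P_in / (√3·V_L·cosφ) = 126441 / (1.732 × 208 × 0.868) = 404 A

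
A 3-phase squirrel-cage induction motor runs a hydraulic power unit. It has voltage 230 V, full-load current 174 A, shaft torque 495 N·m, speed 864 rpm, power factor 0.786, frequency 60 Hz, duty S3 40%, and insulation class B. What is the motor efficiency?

ω = 2π × 864/60 = 90.48 rad/s; P_out = τω = 495 × 90.48 = 44788 W
P_in = √3·V_L·I_L·cosφ = 1.732 × 230 × 174 × 0.786 = 54481 W
η = P_out / P_in = 44788 / 54481 = 0.822 = 82.2%

82.2 %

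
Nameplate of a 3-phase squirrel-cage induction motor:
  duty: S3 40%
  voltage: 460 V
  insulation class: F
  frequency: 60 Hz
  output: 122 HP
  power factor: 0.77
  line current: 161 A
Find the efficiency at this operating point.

P_out = 122 × 746 = 91012 W
P_in = √3·V_L·I_L·cosφ = 1.732 × 460 × 161 × 0.77 = 98769 W
η = P_out / P_in = 91012 / 98769 = 0.921 = 92.1%

92.1 %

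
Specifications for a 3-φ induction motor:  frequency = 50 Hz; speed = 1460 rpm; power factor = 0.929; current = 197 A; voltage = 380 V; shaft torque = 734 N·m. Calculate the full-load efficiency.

ω = 2π × 1460/60 = 152.9 rad/s; P_out = τω = 734 × 152.9 = 112229 W
P_in = √3·V_L·I_L·cosφ = 1.732 × 380 × 197 × 0.929 = 120452 W
η = P_out / P_in = 112229 / 120452 = 0.932 = 93.2%

93.2 %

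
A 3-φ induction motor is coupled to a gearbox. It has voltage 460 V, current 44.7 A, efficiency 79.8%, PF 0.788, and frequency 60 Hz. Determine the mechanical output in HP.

P_in = √3·V·I·cosφ = 1.732 × 460 × 44.7 × 0.788 = 28063 W
P_out = η·P_in = 0.798 × 28063 = 22394 W
= 22394/746 = 30 HP

30 HP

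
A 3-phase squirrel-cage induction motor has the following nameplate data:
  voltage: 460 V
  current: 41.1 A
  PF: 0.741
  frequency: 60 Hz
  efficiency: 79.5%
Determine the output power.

19.3 kW

P_in = √3·V·I·cosφ = 1.732 × 460 × 41.1 × 0.741 = 24264 W
P_out = η·P_in = 0.795 × 24264 = 19290 W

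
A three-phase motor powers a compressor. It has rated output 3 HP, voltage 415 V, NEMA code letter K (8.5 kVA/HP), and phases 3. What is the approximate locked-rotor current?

35.5 A

S_LR = 8.5 × 3 = 25.5 kVA
I_LR = S_LR/(√3·V_L) = 25500/(1.732×415) = 35.5 A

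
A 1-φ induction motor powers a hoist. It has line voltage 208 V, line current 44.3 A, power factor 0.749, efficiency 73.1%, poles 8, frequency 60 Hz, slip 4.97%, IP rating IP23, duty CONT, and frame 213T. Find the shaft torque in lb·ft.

41.5 lb·ft

P_in = V·I·cosφ = 208 × 44.3 × 0.749 = 6902 W
P_out = η·P_in = 0.731 × 6902 = 5045 W
n_s = 120×60/8 = 900 rpm; n = 900×(1−0.0497) = 855 rpm
ω = 2π×855/60 = 89.54 rad/s
τ = P_out/ω = 5045/89.54 = 56.34 N·m
In lb·ft: 56.34/1.356 = 41.5 lb·ft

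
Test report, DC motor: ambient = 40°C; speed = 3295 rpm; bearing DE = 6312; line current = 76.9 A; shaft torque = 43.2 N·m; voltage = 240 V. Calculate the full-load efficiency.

80.8 %

ω = 2π × 3295/60 = 345.1 rad/s; P_out = τω = 43.2 × 345.1 = 14908 W
P_in = V·I = 240 × 76.9 = 18456 W
η = P_out / P_in = 14908 / 18456 = 0.808 = 80.8%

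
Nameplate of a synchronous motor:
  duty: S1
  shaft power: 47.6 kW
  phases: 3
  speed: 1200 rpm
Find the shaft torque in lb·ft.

279 lb·ft

ω = 2π × 1200/60 = 125.7 rad/s
τ = P/ω = 47600/125.7 = 378.7 N·m
In lb·ft: 378.7/1.356 = 279 lb·ft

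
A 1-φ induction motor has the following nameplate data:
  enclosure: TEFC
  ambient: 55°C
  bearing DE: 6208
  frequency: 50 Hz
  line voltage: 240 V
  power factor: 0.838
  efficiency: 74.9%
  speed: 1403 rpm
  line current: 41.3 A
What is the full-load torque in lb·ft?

31.2 lb·ft

P_in = V·I·cosφ = 240 × 41.3 × 0.838 = 8306 W
P_out = η·P_in = 0.749 × 8306 = 6221 W
n = 1403 rpm
ω = 2π×1403/60 = 146.9 rad/s
τ = P_out/ω = 6221/146.9 = 42.35 N·m
In lb·ft: 42.35/1.356 = 31.2 lb·ft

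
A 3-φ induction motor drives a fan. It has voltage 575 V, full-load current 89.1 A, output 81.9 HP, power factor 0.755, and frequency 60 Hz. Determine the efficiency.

P_out = 81.9 × 746 = 61097 W
P_in = √3·V_L·I_L·cosφ = 1.732 × 575 × 89.1 × 0.755 = 66995 W
η = P_out / P_in = 61097 / 66995 = 0.912 = 91.2%

91.2 %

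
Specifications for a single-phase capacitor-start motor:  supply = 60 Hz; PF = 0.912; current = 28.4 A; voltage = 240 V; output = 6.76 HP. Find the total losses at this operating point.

1.17 kW

P_in = V·I·cosφ = 240×28.4×0.912 = 6216 W
P_out = 6.76×746 = 5043 W
Losses = P_in − P_out = 6216 − 5043 = 1173 W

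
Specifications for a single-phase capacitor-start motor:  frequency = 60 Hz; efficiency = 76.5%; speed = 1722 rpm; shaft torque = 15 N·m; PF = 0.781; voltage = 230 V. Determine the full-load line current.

ω = 2π×1722/60 = 180.3 rad/s; P_out = τω = 15 × 180.3 = 2705 W
P_in = P_out / η = 2705 / 0.765 = 3536 W
I = P_in / (V·cosφ) = 3536 / (230 × 0.781) = 19.7 A

19.7 A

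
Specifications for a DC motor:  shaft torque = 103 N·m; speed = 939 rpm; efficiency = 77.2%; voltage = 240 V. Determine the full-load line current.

54.7 A

ω = 2π×939/60 = 98.33 rad/s; P_out = τω = 103 × 98.33 = 10128 W
P_in = P_out / η = 10128 / 0.772 = 13119 W
I = P_in / V = 13119 / 240 = 54.7 A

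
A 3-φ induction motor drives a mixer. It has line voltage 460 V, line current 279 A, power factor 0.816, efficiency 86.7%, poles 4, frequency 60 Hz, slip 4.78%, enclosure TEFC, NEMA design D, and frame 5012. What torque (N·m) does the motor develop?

P_in = √3·V·I·cosφ = 1.732 × 460 × 279 × 0.816 = 181384 W
P_out = η·P_in = 0.867 × 181384 = 157260 W
n_s = 120×60/4 = 1800 rpm; n = 1800×(1−0.0478) = 1714 rpm
ω = 2π×1714/60 = 179.5 rad/s
τ = P_out/ω = 157260/179.5 = 876 N·m

876 N·m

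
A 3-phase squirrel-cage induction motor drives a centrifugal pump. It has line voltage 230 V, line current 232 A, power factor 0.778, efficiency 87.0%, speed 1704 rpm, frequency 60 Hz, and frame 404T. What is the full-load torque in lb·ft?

259 lb·ft

P_in = √3·V·I·cosφ = 1.732 × 230 × 232 × 0.778 = 71902 W
P_out = η·P_in = 0.87 × 71902 = 62555 W
n = 1704 rpm
ω = 2π×1704/60 = 178.4 rad/s
τ = P_out/ω = 62555/178.4 = 350.6 N·m
In lb·ft: 350.6/1.356 = 259 lb·ft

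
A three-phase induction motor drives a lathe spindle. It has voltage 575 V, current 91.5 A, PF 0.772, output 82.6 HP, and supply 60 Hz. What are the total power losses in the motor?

P_in = √3·V·I·cosφ = 1.732×575×91.5×0.772 = 70348 W
P_out = 82.6×746 = 61620 W
Losses = P_in − P_out = 70348 − 61620 = 8728 W

8.73 kW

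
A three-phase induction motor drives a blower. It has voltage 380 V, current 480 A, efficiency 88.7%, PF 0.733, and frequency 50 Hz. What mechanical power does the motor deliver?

P_in = √3·V·I·cosφ = 1.732 × 380 × 480 × 0.733 = 231567 W
P_out = η·P_in = 0.887 × 231567 = 205400 W

205 kW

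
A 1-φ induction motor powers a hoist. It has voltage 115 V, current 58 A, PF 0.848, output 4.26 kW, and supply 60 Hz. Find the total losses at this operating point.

P_in = V·I·cosφ = 115×58×0.848 = 5656 W
P_out = 4260 W
Losses = P_in − P_out = 5656 − 4260 = 1396 W

1.4 kW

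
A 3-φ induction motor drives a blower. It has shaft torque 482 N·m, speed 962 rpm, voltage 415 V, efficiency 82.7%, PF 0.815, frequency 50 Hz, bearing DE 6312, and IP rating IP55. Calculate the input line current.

ω = 2π×962/60 = 100.7 rad/s; P_out = τω = 482 × 100.7 = 48537 W
P_in = P_out / η = 48537 / 0.827 = 58690 W
I_L = P_in / (√3·V_L·cosφ) = 58690 / (1.732 × 415 × 0.815) = 100 A

100 A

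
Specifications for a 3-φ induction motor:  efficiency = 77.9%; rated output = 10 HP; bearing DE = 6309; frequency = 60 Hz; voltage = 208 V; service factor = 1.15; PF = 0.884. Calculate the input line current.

30.1 A

P_out = 10 × 746 = 7460 W
P_in = P_out / η = 7460 / 0.779 = 9576 W
I_L = P_in / (√3·V_L·cosφ) = 9576 / (1.732 × 208 × 0.884) = 30.1 A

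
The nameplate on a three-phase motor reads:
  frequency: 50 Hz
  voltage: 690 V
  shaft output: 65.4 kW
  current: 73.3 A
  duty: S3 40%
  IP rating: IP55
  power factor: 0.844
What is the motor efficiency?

88.5 %

P_out = 65.4 kW = 65400 W
P_in = √3·V_L·I_L·cosφ = 1.732 × 690 × 73.3 × 0.844 = 73934 W
η = P_out / P_in = 65400 / 73934 = 0.885 = 88.5%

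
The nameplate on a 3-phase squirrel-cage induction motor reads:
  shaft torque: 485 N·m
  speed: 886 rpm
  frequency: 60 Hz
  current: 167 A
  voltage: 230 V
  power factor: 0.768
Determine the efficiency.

88.1 %

ω = 2π × 886/60 = 92.78 rad/s; P_out = τω = 485 × 92.78 = 44998 W
P_in = √3·V_L·I_L·cosφ = 1.732 × 230 × 167 × 0.768 = 51092 W
η = P_out / P_in = 44998 / 51092 = 0.881 = 88.1%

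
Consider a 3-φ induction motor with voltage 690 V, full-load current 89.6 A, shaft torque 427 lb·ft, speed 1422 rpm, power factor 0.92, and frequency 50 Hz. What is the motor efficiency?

τ = 427 lb·ft × 1.356 = 579 N·m
ω = 2π × 1422/60 = 148.9 rad/s; P_out = τω = 579 × 148.9 = 86213 W
P_in = √3·V_L·I_L·cosφ = 1.732 × 690 × 89.6 × 0.92 = 98513 W
η = P_out / P_in = 86213 / 98513 = 0.875 = 87.5%

87.5 %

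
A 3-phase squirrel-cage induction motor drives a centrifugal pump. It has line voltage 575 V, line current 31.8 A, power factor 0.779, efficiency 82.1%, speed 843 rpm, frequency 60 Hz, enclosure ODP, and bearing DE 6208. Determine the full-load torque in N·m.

P_in = √3·V·I·cosφ = 1.732 × 575 × 31.8 × 0.779 = 24671 W
P_out = η·P_in = 0.821 × 24671 = 20255 W
n = 843 rpm
ω = 2π×843/60 = 88.28 rad/s
τ = P_out/ω = 20255/88.28 = 229 N·m

229 N·m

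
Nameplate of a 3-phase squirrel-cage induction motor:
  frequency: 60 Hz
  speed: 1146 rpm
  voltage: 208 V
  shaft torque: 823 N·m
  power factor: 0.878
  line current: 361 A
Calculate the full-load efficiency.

86.5 %

ω = 2π × 1146/60 = 120 rad/s; P_out = τω = 823 × 120 = 98760 W
P_in = √3·V_L·I_L·cosφ = 1.732 × 208 × 361 × 0.878 = 114186 W
η = P_out / P_in = 98760 / 114186 = 0.865 = 86.5%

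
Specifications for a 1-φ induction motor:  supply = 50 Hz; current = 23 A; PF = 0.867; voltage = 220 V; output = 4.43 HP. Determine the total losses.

P_in = V·I·cosφ = 220×23×0.867 = 4387 W
P_out = 4.43×746 = 3305 W
Losses = P_in − P_out = 4387 − 3305 = 1082 W

1.08 kW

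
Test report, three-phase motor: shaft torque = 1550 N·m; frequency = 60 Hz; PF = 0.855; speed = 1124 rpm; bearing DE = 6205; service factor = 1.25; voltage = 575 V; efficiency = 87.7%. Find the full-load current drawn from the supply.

244 A

ω = 2π×1124/60 = 117.7 rad/s; P_out = τω = 1550 × 117.7 = 182435 W
P_in = P_out / η = 182435 / 0.877 = 208022 W
I_L = P_in / (√3·V_L·cosφ) = 208022 / (1.732 × 575 × 0.855) = 244 A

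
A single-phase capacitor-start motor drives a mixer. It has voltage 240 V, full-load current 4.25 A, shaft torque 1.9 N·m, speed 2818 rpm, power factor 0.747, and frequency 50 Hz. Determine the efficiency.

73.6 %

ω = 2π × 2818/60 = 295.1 rad/s; P_out = τω = 1.9 × 295.1 = 561 W
P_in = V·I·cosφ = 240 × 4.25 × 0.747 = 762 W
η = P_out / P_in = 561 / 762 = 0.736 = 73.6%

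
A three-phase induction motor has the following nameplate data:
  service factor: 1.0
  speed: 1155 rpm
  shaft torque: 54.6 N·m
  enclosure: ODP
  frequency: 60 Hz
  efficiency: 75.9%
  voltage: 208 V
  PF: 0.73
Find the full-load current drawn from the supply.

ω = 2π×1155/60 = 121 rad/s; P_out = τω = 54.6 × 121 = 6607 W
P_in = P_out / η = 6607 / 0.759 = 8705 W
I_L = P_in / (√3·V_L·cosφ) = 8705 / (1.732 × 208 × 0.73) = 33.1 A

33.1 A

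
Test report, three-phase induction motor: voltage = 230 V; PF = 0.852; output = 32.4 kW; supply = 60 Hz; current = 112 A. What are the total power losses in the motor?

P_in = √3·V·I·cosφ = 1.732×230×112×0.852 = 38013 W
P_out = 32400 W
Losses = P_in − P_out = 38013 − 32400 = 5613 W

5610 W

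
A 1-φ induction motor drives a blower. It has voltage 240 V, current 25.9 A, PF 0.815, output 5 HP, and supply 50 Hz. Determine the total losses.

P_in = V·I·cosφ = 240×25.9×0.815 = 5066 W
P_out = 5×746 = 3730 W
Losses = P_in − P_out = 5066 − 3730 = 1336 W

1.34 kW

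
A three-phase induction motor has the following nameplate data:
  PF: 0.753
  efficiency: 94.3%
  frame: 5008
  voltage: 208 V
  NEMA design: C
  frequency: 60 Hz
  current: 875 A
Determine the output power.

P_in = √3·V·I·cosφ = 1.732 × 208 × 875 × 0.753 = 237364 W
P_out = η·P_in = 0.943 × 237364 = 223834 W

224 kW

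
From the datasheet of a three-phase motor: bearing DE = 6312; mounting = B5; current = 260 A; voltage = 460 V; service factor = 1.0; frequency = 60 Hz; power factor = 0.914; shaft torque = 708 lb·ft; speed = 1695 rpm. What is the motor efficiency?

τ = 708 lb·ft × 1.356 = 960 N·m
ω = 2π × 1695/60 = 177.5 rad/s; P_out = τω = 960 × 177.5 = 170400 W
P_in = √3·V_L·I_L·cosφ = 1.732 × 460 × 260 × 0.914 = 189333 W
η = P_out / P_in = 170400 / 189333 = 0.900 = 90.0%

90.0 %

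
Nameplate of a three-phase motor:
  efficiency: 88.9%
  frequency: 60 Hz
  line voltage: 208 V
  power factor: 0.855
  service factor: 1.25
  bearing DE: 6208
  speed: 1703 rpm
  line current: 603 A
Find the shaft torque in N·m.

P_in = √3·V·I·cosφ = 1.732 × 208 × 603 × 0.855 = 185735 W
P_out = η·P_in = 0.889 × 185735 = 165118 W
n = 1703 rpm
ω = 2π×1703/60 = 178.3 rad/s
τ = P_out/ω = 165118/178.3 = 926 N·m

926 N·m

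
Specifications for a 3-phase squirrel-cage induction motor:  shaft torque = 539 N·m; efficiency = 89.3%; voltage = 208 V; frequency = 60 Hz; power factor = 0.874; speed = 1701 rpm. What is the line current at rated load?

341 A

ω = 2π×1701/60 = 178.1 rad/s; P_out = τω = 539 × 178.1 = 95996 W
P_in = P_out / η = 95996 / 0.893 = 107498 W
I_L = P_in / (√3·V_L·cosφ) = 107498 / (1.732 × 208 × 0.874) = 341 A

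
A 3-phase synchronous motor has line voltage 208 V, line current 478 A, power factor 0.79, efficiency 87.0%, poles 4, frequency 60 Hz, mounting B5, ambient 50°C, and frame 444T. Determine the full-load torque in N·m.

628 N·m

P_in = √3·V·I·cosφ = 1.732 × 208 × 478 × 0.79 = 136040 W
P_out = η·P_in = 0.87 × 136040 = 118355 W
n = n_s = 120×60/4 = 1800 rpm (synchronous)
ω = 2π×1800/60 = 188.5 rad/s
τ = P_out/ω = 118355/188.5 = 628 N·m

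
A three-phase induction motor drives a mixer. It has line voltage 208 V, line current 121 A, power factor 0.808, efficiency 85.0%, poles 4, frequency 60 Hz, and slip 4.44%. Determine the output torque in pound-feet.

P_in = √3·V·I·cosφ = 1.732 × 208 × 121 × 0.808 = 35222 W
P_out = η·P_in = 0.85 × 35222 = 29939 W
n_s = 120×60/4 = 1800 rpm; n = 1800×(1−0.0444) = 1720 rpm
ω = 2π×1720/60 = 180.1 rad/s
τ = P_out/ω = 29939/180.1 = 166.2 N·m
In lb·ft: 166.2/1.356 = 123 lb·ft

123 lb·ft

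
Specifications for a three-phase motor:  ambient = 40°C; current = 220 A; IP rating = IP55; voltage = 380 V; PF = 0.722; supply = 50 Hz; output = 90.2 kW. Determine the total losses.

14300 W

P_in = √3·V·I·cosφ = 1.732×380×220×0.722 = 104542 W
P_out = 90200 W
Losses = P_in − P_out = 104542 − 90200 = 14342 W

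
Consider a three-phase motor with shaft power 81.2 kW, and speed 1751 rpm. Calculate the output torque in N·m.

ω = 2π × 1751/60 = 183.4 rad/s
τ = P/ω = 81200/183.4 = 443 N·m

443 N·m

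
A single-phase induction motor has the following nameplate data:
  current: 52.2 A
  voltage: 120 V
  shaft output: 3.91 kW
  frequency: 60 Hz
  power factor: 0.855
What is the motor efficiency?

73.0 %

P_out = 3.91 kW = 3910 W
P_in = V·I·cosφ = 120 × 52.2 × 0.855 = 5356 W
η = P_out / P_in = 3910 / 5356 = 0.730 = 73.0%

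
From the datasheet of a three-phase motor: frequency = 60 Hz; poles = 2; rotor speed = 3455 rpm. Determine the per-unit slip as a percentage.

4.03 %

n_s = 120f/p = 120×60/2 = 3600 rpm
s = (n_s − n)/n_s = (3600 − 3455)/3600 = 0.0403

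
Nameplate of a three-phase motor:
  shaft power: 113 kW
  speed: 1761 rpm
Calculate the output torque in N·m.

ω = 2π × 1761/60 = 184.4 rad/s
τ = P/ω = 113000/184.4 = 613 N·m

613 N·m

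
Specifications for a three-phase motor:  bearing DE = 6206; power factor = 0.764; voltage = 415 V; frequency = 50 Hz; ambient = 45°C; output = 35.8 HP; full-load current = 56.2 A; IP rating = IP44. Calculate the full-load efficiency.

86.5 %

P_out = 35.8 × 746 = 26707 W
P_in = √3·V_L·I_L·cosφ = 1.732 × 415 × 56.2 × 0.764 = 30862 W
η = P_out / P_in = 26707 / 30862 = 0.865 = 86.5%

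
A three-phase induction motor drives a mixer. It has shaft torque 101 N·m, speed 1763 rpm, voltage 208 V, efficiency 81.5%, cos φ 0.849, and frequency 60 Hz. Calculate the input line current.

ω = 2π×1763/60 = 184.6 rad/s; P_out = τω = 101 × 184.6 = 18645 W
P_in = P_out / η = 18645 / 0.815 = 22877 W
I_L = P_in / (√3·V_L·cosφ) = 22877 / (1.732 × 208 × 0.849) = 74.8 A

74.8 A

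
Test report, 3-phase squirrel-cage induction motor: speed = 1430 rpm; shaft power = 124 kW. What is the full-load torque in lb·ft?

611 lb·ft

ω = 2π × 1430/60 = 149.7 rad/s
τ = P/ω = 124000/149.7 = 828.3 N·m
In lb·ft: 828.3/1.356 = 611 lb·ft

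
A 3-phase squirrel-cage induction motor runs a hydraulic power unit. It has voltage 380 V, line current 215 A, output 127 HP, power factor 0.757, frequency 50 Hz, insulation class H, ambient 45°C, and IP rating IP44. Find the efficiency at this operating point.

88.4 %

P_out = 127 × 746 = 94742 W
P_in = √3·V_L·I_L·cosφ = 1.732 × 380 × 215 × 0.757 = 107119 W
η = P_out / P_in = 94742 / 107119 = 0.884 = 88.4%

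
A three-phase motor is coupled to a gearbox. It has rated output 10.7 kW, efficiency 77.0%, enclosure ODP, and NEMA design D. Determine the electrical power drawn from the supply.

13.9 kW

P_out = 10700 W
P_in = P_out/η = 10700/0.77 = 13896 W = 13.9 kW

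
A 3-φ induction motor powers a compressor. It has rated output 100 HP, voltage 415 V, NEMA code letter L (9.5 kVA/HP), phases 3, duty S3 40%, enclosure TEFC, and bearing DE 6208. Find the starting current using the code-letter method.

S_LR = 9.5 × 100 = 950 kVA
I_LR = S_LR/(√3·V_L) = 950000/(1.732×415) = 1320 A

1320 A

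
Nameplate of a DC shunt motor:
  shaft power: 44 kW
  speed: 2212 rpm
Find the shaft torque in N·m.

ω = 2π × 2212/60 = 231.6 rad/s
τ = P/ω = 44000/231.6 = 190 N·m

190 N·m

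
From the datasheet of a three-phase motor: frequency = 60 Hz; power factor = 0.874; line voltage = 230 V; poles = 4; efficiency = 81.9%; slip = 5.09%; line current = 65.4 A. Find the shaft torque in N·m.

P_in = √3·V·I·cosφ = 1.732 × 230 × 65.4 × 0.874 = 22770 W
P_out = η·P_in = 0.819 × 22770 = 18649 W
n_s = 120×60/4 = 1800 rpm; n = 1800×(1−0.0509) = 1708 rpm
ω = 2π×1708/60 = 178.9 rad/s
τ = P_out/ω = 18649/178.9 = 104 N·m

104 N·m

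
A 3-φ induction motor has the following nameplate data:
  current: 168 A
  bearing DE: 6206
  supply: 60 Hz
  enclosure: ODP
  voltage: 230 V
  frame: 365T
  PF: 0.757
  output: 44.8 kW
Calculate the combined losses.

5.86 kW

P_in = √3·V·I·cosφ = 1.732×230×168×0.757 = 50662 W
P_out = 44800 W
Losses = P_in − P_out = 50662 − 44800 = 5862 W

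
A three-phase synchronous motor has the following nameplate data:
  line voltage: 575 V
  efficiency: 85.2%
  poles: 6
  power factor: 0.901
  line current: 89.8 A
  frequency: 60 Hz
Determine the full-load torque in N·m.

546 N·m

P_in = √3·V·I·cosφ = 1.732 × 575 × 89.8 × 0.901 = 80578 W
P_out = η·P_in = 0.852 × 80578 = 68652 W
n = n_s = 120×60/6 = 1200 rpm (synchronous)
ω = 2π×1200/60 = 125.7 rad/s
τ = P_out/ω = 68652/125.7 = 546 N·m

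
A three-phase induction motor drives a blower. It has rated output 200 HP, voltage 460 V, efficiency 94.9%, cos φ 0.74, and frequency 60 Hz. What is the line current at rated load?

P_out = 200 × 746 = 149200 W
P_in = P_out / η = 149200 / 0.949 = 157218 W
I_L = P_in / (√3·V_L·cosφ) = 157218 / (1.732 × 460 × 0.74) = 267 A

267 A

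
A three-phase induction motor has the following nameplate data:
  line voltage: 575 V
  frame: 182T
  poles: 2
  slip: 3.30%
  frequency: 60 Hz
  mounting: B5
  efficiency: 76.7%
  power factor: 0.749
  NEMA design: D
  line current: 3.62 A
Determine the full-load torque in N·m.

P_in = √3·V·I·cosφ = 1.732 × 575 × 3.62 × 0.749 = 2700 W
P_out = η·P_in = 0.767 × 2700 = 2071 W
n_s = 120×60/2 = 3600 rpm; n = 3600×(1−0.033) = 3481 rpm
ω = 2π×3481/60 = 364.5 rad/s
τ = P_out/ω = 2071/364.5 = 5.68 N·m

5.68 N·m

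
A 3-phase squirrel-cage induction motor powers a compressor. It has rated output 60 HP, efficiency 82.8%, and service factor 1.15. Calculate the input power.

P_out = 60 × 746 = 44760 W
P_in = P_out/η = 44760/0.828 = 54058 W = 54.1 kW

54.1 kW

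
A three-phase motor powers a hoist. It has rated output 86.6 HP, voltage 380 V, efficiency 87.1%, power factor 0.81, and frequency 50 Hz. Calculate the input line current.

139 A

P_out = 86.6 × 746 = 64604 W
P_in = P_out / η = 64604 / 0.871 = 74172 W
I_L = P_in / (√3·V_L·cosφ) = 74172 / (1.732 × 380 × 0.81) = 139 A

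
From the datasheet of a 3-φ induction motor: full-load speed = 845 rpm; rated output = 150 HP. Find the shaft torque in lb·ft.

933 lb·ft

P_out = 150 × 746 = 111900 W
ω = 2π × 845/60 = 88.49 rad/s
τ = P_out/ω = 111900/88.49 = 1265 N·m
In lb·ft: 1265/1.356 = 933 lb·ft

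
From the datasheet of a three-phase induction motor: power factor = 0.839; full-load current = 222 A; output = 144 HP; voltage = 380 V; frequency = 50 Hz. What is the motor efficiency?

87.6 %

P_out = 144 × 746 = 107424 W
P_in = √3·V_L·I_L·cosφ = 1.732 × 380 × 222 × 0.839 = 122588 W
η = P_out / P_in = 107424 / 122588 = 0.876 = 87.6%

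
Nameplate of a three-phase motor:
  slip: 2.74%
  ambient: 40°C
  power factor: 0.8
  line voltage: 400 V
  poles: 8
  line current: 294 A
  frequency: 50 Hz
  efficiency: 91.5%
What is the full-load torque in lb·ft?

1440 lb·ft

P_in = √3·V·I·cosφ = 1.732 × 400 × 294 × 0.8 = 162947 W
P_out = η·P_in = 0.915 × 162947 = 149097 W
n_s = 120×50/8 = 750 rpm; n = 750×(1−0.0274) = 729 rpm
ω = 2π×729/60 = 76.34 rad/s
τ = P_out/ω = 149097/76.34 = 1953 N·m
In lb·ft: 1953/1.356 = 1440 lb·ft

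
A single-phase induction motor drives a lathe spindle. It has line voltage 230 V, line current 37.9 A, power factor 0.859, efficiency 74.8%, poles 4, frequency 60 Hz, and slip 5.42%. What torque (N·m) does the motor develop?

P_in = V·I·cosφ = 230 × 37.9 × 0.859 = 7488 W
P_out = η·P_in = 0.748 × 7488 = 5601 W
n_s = 120×60/4 = 1800 rpm; n = 1800×(1−0.0542) = 1702 rpm
ω = 2π×1702/60 = 178.2 rad/s
τ = P_out/ω = 5601/178.2 = 31.4 N·m

31.4 N·m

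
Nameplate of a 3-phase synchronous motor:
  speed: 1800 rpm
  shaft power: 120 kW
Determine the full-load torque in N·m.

ω = 2π × 1800/60 = 188.5 rad/s
τ = P/ω = 120000/188.5 = 637 N·m

637 N·m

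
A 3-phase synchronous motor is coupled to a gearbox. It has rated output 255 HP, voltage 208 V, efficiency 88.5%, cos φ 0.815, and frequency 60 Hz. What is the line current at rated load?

P_out = 255 × 746 = 190230 W
P_in = P_out / η = 190230 / 0.885 = 214949 W
I_L = P_in / (√3·V_L·cosφ) = 214949 / (1.732 × 208 × 0.815) = 732 A

732 A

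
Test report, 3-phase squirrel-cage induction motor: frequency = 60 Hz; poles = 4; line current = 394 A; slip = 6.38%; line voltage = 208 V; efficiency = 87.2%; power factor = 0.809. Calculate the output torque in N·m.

567 N·m

P_in = √3·V·I·cosφ = 1.732 × 208 × 394 × 0.809 = 114830 W
P_out = η·P_in = 0.872 × 114830 = 100132 W
n_s = 120×60/4 = 1800 rpm; n = 1800×(1−0.0638) = 1685 rpm
ω = 2π×1685/60 = 176.5 rad/s
τ = P_out/ω = 100132/176.5 = 567 N·m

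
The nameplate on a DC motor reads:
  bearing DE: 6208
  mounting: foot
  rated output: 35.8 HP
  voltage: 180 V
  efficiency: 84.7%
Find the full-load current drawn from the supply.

175 A

P_out = 35.8 × 746 = 26707 W
P_in = P_out / η = 26707 / 0.847 = 31531 W
I = P_in / V = 31531 / 180 = 175 A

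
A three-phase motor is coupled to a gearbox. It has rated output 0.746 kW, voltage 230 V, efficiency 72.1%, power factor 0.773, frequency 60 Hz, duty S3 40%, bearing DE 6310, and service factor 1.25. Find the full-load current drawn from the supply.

P_out = 0.746 kW = 746 W
P_in = P_out / η = 746 / 0.721 = 1035 W
I_L = P_in / (√3·V_L·cosφ) = 1035 / (1.732 × 230 × 0.773) = 3.36 A

3.36 A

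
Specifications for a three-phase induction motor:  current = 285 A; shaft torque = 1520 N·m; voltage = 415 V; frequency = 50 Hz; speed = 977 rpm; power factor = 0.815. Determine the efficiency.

93.1 %

ω = 2π × 977/60 = 102.3 rad/s; P_out = τω = 1520 × 102.3 = 155496 W
P_in = √3·V_L·I_L·cosφ = 1.732 × 415 × 285 × 0.815 = 166955 W
η = P_out / P_in = 155496 / 166955 = 0.931 = 93.1%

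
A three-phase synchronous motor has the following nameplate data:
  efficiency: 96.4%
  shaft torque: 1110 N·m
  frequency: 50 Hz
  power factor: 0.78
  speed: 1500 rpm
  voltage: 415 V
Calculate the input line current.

ω = 2π×1500/60 = 157.1 rad/s; P_out = τω = 1110 × 157.1 = 174381 W
P_in = P_out / η = 174381 / 0.964 = 180893 W
I_L = P_in / (√3·V_L·cosφ) = 180893 / (1.732 × 415 × 0.78) = 323 A

323 A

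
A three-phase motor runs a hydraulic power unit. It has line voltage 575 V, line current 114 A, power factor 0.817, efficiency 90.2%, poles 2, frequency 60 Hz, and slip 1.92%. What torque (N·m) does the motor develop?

P_in = √3·V·I·cosφ = 1.732 × 575 × 114 × 0.817 = 92756 W
P_out = η·P_in = 0.902 × 92756 = 83666 W
n_s = 120×60/2 = 3600 rpm; n = 3600×(1−0.0192) = 3531 rpm
ω = 2π×3531/60 = 369.8 rad/s
τ = P_out/ω = 83666/369.8 = 226 N·m

226 N·m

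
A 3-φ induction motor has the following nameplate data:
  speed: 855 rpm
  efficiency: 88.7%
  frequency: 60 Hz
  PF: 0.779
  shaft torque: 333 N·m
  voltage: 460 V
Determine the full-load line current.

ω = 2π×855/60 = 89.54 rad/s; P_out = τω = 333 × 89.54 = 29817 W
P_in = P_out / η = 29817 / 0.887 = 33616 W
I_L = P_in / (√3·V_L·cosφ) = 33616 / (1.732 × 460 × 0.779) = 54.2 A

54.2 A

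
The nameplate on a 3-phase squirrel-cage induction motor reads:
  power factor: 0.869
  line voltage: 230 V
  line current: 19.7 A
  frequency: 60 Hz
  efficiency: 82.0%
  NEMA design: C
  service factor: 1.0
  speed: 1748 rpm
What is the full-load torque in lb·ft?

P_in = √3·V·I·cosφ = 1.732 × 230 × 19.7 × 0.869 = 6820 W
P_out = η·P_in = 0.82 × 6820 = 5592 W
n = 1748 rpm
ω = 2π×1748/60 = 183.1 rad/s
τ = P_out/ω = 5592/183.1 = 30.54 N·m
In lb·ft: 30.54/1.356 = 22.5 lb·ft

22.5 lb·ft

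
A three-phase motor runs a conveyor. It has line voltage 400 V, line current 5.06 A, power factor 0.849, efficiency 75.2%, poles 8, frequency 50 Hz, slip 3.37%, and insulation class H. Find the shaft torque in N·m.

29.5 N·m

P_in = √3·V·I·cosφ = 1.732 × 400 × 5.06 × 0.849 = 2976 W
P_out = η·P_in = 0.752 × 2976 = 2238 W
n_s = 120×50/8 = 750 rpm; n = 750×(1−0.0337) = 725 rpm
ω = 2π×725/60 = 75.92 rad/s
τ = P_out/ω = 2238/75.92 = 29.5 N·m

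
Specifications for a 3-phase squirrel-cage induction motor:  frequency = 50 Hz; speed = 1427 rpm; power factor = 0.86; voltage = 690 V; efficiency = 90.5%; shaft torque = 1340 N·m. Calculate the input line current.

215 A

ω = 2π×1427/60 = 149.4 rad/s; P_out = τω = 1340 × 149.4 = 200196 W
P_in = P_out / η = 200196 / 0.905 = 221211 W
I_L = P_in / (√3·V_L·cosφ) = 221211 / (1.732 × 690 × 0.86) = 215 A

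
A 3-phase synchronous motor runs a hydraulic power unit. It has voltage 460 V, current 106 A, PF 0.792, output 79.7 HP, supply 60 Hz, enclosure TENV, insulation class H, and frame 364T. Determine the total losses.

7.43 kW

P_in = √3·V·I·cosφ = 1.732×460×106×0.792 = 66886 W
P_out = 79.7×746 = 59456 W
Losses = P_in − P_out = 66886 − 59456 = 7430 W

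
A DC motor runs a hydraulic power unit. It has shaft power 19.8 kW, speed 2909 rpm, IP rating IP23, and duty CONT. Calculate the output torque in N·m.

ω = 2π × 2909/60 = 304.6 rad/s
τ = P/ω = 19800/304.6 = 65 N·m

65 N·m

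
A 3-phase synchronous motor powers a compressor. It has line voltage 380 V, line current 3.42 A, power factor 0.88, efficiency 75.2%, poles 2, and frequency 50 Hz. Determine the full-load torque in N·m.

P_in = √3·V·I·cosφ = 1.732 × 380 × 3.42 × 0.88 = 1981 W
P_out = η·P_in = 0.752 × 1981 = 1490 W
n = n_s = 120×50/2 = 3000 rpm (synchronous)
ω = 2π×3000/60 = 314.2 rad/s
τ = P_out/ω = 1490/314.2 = 4.74 N·m

4.74 N·m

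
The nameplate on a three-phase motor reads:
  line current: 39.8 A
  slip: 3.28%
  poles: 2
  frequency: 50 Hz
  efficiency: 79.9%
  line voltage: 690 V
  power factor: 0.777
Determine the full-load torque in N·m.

97.2 N·m

P_in = √3·V·I·cosφ = 1.732 × 690 × 39.8 × 0.777 = 36957 W
P_out = η·P_in = 0.799 × 36957 = 29529 W
n_s = 120×50/2 = 3000 rpm; n = 3000×(1−0.0328) = 2902 rpm
ω = 2π×2902/60 = 303.9 rad/s
τ = P_out/ω = 29529/303.9 = 97.2 N·m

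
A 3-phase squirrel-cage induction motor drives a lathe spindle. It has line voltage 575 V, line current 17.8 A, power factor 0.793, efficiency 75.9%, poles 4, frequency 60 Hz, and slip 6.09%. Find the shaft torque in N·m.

60.3 N·m

P_in = √3·V·I·cosφ = 1.732 × 575 × 17.8 × 0.793 = 14058 W
P_out = η·P_in = 0.759 × 14058 = 10670 W
n_s = 120×60/4 = 1800 rpm; n = 1800×(1−0.0609) = 1690 rpm
ω = 2π×1690/60 = 177 rad/s
τ = P_out/ω = 10670/177 = 60.3 N·m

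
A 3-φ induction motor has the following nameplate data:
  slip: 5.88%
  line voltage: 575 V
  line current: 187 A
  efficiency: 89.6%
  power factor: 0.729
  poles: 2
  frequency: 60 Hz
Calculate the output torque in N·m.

P_in = √3·V·I·cosφ = 1.732 × 575 × 187 × 0.729 = 135764 W
P_out = η·P_in = 0.896 × 135764 = 121645 W
n_s = 120×60/2 = 3600 rpm; n = 3600×(1−0.0588) = 3388 rpm
ω = 2π×3388/60 = 354.8 rad/s
τ = P_out/ω = 121645/354.8 = 343 N·m

343 N·m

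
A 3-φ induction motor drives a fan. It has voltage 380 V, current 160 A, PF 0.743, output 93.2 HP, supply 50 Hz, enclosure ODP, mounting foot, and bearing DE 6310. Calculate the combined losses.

8.72 kW

P_in = √3·V·I·cosφ = 1.732×380×160×0.743 = 78242 W
P_out = 93.2×746 = 69527 W
Losses = P_in − P_out = 78242 − 69527 = 8715 W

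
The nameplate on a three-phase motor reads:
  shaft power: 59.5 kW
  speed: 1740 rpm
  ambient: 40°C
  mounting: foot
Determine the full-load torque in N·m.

327 N·m

ω = 2π × 1740/60 = 182.2 rad/s
τ = P/ω = 59500/182.2 = 327 N·m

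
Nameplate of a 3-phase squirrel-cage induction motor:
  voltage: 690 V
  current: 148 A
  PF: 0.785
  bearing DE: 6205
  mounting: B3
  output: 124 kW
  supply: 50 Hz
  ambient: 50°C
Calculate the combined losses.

P_in = √3·V·I·cosφ = 1.732×690×148×0.785 = 138844 W
P_out = 124000 W
Losses = P_in − P_out = 138844 − 124000 = 14844 W

14800 W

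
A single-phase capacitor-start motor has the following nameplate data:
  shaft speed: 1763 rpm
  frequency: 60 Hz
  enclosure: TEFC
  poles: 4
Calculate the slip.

n_s = 120f/p = 120×60/4 = 1800 rpm
s = (n_s − n)/n_s = (1800 − 1763)/1800 = 0.0206

2.06 %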